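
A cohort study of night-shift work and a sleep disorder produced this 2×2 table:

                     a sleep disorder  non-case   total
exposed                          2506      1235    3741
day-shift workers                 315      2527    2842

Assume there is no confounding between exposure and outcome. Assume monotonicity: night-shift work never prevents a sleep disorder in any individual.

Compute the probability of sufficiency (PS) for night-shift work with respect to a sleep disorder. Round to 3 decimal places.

p₁ = P(outcome | exposed) = 2506/3741 = 0.66987
p₀ = P(outcome | unexposed) = 315/2842 = 0.11084
Under exogeneity and monotonicity, PS = (p₁ − p₀) / (1 − p₀).
PS = (0.66987 − 0.11084) / (1 − 0.11084) = 0.55904 / 0.88916 ≈ 0.6287

PS ≈ 0.629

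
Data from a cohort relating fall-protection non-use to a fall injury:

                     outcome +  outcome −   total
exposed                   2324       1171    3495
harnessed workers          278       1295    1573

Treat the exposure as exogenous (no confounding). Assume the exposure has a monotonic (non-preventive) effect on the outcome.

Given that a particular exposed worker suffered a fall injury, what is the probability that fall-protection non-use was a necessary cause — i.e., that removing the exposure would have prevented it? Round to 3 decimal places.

PN ≈ 0.734

p₁ = P(outcome | exposed) = 2324/3495 = 0.66495
p₀ = P(outcome | unexposed) = 278/1573 = 0.17673
Under exogeneity and monotonicity, PN = (p₁ − p₀) / p₁.
PN = (0.66495 − 0.17673) / 0.66495 = 0.48822 / 0.66495 ≈ 0.7342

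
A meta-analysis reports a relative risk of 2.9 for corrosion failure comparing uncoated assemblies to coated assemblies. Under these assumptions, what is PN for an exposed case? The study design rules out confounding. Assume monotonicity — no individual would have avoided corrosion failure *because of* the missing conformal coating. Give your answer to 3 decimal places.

PN ≈ 0.655

Under exogeneity and monotonicity, PN = (RR − 1) / RR = 1 − 1/RR.
PN = (2.9 − 1) / 2.9 = 1.9 / 2.9 ≈ 0.6552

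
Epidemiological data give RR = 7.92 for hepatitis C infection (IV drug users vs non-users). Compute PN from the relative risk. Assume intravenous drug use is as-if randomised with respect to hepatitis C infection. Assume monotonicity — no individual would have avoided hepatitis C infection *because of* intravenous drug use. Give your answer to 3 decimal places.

Under exogeneity and monotonicity, PN = (RR − 1) / RR = 1 − 1/RR.
PN = (7.92 − 1) / 7.92 = 6.92 / 7.92 ≈ 0.8737

PN ≈ 0.874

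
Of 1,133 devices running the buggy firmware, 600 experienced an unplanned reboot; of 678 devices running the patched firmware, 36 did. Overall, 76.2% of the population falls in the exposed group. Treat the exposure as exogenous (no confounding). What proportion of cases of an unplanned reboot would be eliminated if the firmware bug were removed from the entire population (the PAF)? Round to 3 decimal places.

PAF ≈ 0.872

p₁ = P(outcome | exposed) = 600/1133 = 0.52957
p₀ = P(outcome | unexposed) = 36/678 = 0.053097
Overall risk P(Y=1) = π·p₁ + (1−π)·p₀ = 0.762×0.52957 + 0.238×0.053097 = 0.41617.
Under exogeneity, PAF = [P(Y=1) − p₀] / P(Y=1).
PAF = (0.41617 − 0.053097) / 0.41617 ≈ 0.8724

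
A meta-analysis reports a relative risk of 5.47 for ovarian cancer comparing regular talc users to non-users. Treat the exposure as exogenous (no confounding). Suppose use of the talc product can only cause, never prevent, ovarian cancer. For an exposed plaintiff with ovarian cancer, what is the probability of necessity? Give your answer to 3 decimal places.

Under exogeneity and monotonicity, PN = (RR − 1) / RR = 1 − 1/RR.
PN = (5.47 − 1) / 5.47 = 4.47 / 5.47 ≈ 0.8172

PN ≈ 0.817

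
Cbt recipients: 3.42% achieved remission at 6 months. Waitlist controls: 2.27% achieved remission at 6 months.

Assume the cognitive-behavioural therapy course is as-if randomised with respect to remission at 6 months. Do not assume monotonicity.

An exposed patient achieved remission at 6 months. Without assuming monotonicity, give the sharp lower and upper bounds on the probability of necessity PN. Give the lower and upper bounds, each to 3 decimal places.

0.336 ≤ PN ≤ 1.000

p₁ = 0.0342, p₀ = 0.0227.
Under exogeneity alone the bounds on PN are max{0,(p₁−p₀)/p₁} ≤ PN ≤ min{1,(1−p₀)/p₁}.
  lower = (p₁ − p₀)/p₁ = 0.0115 / 0.0342 ≈ 0.3363
  upper = min{1, (1 − p₀)/p₁} = 0.9773 / 0.0342 ≈ 28.5760 → capped at 1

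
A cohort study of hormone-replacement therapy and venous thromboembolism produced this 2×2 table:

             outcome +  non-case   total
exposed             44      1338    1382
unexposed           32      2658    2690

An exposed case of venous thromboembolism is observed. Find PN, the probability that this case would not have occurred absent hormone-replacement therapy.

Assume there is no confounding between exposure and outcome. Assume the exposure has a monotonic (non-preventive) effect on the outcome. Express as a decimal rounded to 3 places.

p₁ = P(outcome | exposed) = 44/1382 = 0.031838
p₀ = P(outcome | unexposed) = 32/2690 = 0.011896
Under exogeneity and monotonicity, PN = (p₁ − p₀) / p₁.
PN = (0.031838 − 0.011896) / 0.031838 = 0.019942 / 0.031838 ≈ 0.6264

PN ≈ 0.626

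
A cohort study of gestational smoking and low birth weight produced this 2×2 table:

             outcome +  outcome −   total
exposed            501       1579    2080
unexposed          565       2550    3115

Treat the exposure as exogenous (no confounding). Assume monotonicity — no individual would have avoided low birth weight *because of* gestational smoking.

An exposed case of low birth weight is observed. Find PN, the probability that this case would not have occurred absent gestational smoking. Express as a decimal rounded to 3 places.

PN ≈ 0.247

p₁ = P(outcome | exposed) = 501/2080 = 0.24087
p₀ = P(outcome | unexposed) = 565/3115 = 0.18138
Under exogeneity and monotonicity, PN = (p₁ − p₀)/p₁.
PN = (0.24087 − 0.18138) / 0.24087 ≈ 0.2470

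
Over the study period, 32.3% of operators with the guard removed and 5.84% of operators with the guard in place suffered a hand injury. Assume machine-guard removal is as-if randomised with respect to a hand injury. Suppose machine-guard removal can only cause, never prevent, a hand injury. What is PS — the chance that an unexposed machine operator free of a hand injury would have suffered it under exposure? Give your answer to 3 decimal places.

p₁ = 0.323, p₀ = 0.0584.
Under exogeneity and monotonicity, PS = (p₁ − p₀) / (1 − p₀).
PS = (0.323 − 0.0584) / (1 − 0.0584) = 0.2646 / 0.9416 ≈ 0.2810

PS ≈ 0.281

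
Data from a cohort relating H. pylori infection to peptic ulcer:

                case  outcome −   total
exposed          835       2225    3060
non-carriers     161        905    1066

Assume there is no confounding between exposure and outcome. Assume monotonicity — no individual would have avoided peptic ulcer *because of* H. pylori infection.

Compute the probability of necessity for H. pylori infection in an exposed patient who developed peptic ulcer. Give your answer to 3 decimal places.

PN ≈ 0.447

p₁ = P(outcome | exposed) = 835/3060 = 0.27288
p₀ = P(outcome | unexposed) = 161/1066 = 0.15103
Under exogeneity and monotonicity, PN = (p₁ − p₀)/p₁.
PN = (0.27288 − 0.15103) / 0.27288 ≈ 0.4465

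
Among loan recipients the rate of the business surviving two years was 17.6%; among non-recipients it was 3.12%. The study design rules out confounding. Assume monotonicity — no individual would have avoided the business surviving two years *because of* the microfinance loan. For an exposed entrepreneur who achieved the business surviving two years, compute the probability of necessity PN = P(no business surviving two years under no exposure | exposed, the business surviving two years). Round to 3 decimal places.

PN ≈ 0.823

p₁ = 0.176, p₀ = 0.0312.
Under exogeneity and monotonicity, PN = (p₁ − p₀) / p₁.
PN = (0.176 − 0.0312) / 0.176 = 0.1448 / 0.176 ≈ 0.8227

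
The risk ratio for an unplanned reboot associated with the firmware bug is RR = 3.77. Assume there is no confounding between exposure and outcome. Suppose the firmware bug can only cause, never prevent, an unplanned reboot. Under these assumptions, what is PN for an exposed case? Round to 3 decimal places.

PN ≈ 0.735

Under exogeneity and monotonicity, PN = (RR − 1) / RR = 1 − 1/RR.
PN = (3.77 − 1) / 3.77 = 2.77 / 3.77 ≈ 0.7347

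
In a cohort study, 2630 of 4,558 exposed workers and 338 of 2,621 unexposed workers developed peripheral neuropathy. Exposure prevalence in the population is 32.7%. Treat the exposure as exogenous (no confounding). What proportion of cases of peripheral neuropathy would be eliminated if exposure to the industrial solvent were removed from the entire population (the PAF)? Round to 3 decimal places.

PAF ≈ 0.532

p₁ = P(outcome | exposed) = 2630/4558 = 0.57701
p₀ = P(outcome | unexposed) = 338/2621 = 0.12896
Overall risk P(Y=1) = π·p₁ + (1−π)·p₀ = 0.327×0.57701 + 0.673×0.12896 = 0.27547.
Under exogeneity, PAF = [P(Y=1) − p₀] / P(Y=1).
PAF = (0.27547 − 0.12896) / 0.27547 ≈ 0.5319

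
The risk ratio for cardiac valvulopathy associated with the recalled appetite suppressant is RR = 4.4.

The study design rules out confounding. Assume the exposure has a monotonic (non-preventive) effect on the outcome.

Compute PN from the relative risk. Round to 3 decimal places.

PN ≈ 0.773

Under exogeneity and monotonicity, PN = (RR − 1) / RR = 1 − 1/RR.
PN = (4.4 − 1) / 4.4 = 3.4 / 4.4 ≈ 0.7727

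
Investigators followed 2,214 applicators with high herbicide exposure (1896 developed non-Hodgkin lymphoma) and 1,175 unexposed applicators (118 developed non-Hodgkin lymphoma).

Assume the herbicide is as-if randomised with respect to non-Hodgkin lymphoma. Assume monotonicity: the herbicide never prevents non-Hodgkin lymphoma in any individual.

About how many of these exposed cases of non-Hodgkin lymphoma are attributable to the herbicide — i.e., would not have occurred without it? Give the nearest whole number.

p₁ = P(outcome | exposed) = 1896/2214 = 0.85637
p₀ = P(outcome | unexposed) = 118/1175 = 0.10043
PN = (p₁ − p₀)/p₁ = (0.85637 − 0.10043) / 0.85637 ≈ 0.88273.
Attributable cases ≈ PN × (exposed cases) = 0.88273 × 1896 ≈ 1673.66.

about 1674 cases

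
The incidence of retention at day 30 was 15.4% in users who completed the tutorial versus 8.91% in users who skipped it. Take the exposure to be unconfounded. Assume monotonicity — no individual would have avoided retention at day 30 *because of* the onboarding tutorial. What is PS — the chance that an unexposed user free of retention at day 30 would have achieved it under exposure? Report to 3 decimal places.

p₁ = 0.154, p₀ = 0.0891.
Under exogeneity and monotonicity, PS = (p₁ − p₀) / (1 − p₀).
PS = (0.154 − 0.0891) / (1 − 0.0891) = 0.0649 / 0.9109 ≈ 0.0712

PS ≈ 0.071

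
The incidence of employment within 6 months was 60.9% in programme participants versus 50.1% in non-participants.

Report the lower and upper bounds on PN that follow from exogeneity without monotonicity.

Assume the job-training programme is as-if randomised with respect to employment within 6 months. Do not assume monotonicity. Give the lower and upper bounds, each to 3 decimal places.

0.177 ≤ PN ≤ 0.819

p₁ = 0.609, p₀ = 0.501.
Under exogeneity alone the bounds on PN are max{0,(p₁−p₀)/p₁} ≤ PN ≤ min{1,(1−p₀)/p₁}.
  lower = (p₁ − p₀)/p₁ = 0.108 / 0.609 ≈ 0.1773
  upper = min{1, (1 − p₀)/p₁} = 0.499 / 0.609 ≈ 0.8194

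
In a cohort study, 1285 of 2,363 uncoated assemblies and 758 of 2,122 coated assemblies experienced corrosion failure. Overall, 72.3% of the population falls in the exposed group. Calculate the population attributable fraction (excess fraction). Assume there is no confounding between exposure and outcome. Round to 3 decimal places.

PAF ≈ 0.274

p₁ = P(outcome | exposed) = 1285/2363 = 0.5438
p₀ = P(outcome | unexposed) = 758/2122 = 0.35721
Overall risk P(Y=1) = π·p₁ + (1−π)·p₀ = 0.723×0.5438 + 0.277×0.35721 = 0.49211.
Under exogeneity, PAF = [P(Y=1) − p₀] / P(Y=1).
PAF = (0.49211 − 0.35721) / 0.49211 ≈ 0.2741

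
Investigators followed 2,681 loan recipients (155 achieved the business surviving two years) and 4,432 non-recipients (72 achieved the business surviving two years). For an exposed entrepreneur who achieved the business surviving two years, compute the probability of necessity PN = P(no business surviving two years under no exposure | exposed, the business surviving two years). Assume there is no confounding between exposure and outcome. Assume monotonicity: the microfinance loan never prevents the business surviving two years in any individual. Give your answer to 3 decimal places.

p₁ = P(outcome | exposed) = 155/2681 = 0.057814
p₀ = P(outcome | unexposed) = 72/4432 = 0.016245
Under exogeneity and monotonicity, PN = (p₁ − p₀) / p₁.
PN = (0.057814 − 0.016245) / 0.057814 = 0.041569 / 0.057814 ≈ 0.7190

PN ≈ 0.719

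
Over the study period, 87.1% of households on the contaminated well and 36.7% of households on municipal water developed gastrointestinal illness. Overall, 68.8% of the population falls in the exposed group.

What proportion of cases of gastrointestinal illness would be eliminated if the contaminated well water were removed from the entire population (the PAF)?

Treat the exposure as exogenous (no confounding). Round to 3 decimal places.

PAF ≈ 0.486

p₁ = 0.871, p₀ = 0.367.
Overall risk P(Y=1) = π·p₁ + (1−π)·p₀ = 0.688×0.871 + 0.312×0.367 = 0.71375.
Under exogeneity, PAF = [P(Y=1) − p₀] / P(Y=1).
PAF = (0.71375 − 0.367) / 0.71375 ≈ 0.4858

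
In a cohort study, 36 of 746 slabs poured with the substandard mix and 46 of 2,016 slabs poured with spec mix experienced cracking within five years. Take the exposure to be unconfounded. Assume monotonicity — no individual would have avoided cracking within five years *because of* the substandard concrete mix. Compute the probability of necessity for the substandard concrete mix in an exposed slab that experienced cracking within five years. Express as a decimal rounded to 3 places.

p₁ = P(outcome | exposed) = 36/746 = 0.048257
p₀ = P(outcome | unexposed) = 46/2016 = 0.022817
Under exogeneity and monotonicity, PN = (p₁ − p₀) / p₁.
PN = (0.048257 − 0.022817) / 0.048257 = 0.02544 / 0.048257 ≈ 0.5272

PN ≈ 0.527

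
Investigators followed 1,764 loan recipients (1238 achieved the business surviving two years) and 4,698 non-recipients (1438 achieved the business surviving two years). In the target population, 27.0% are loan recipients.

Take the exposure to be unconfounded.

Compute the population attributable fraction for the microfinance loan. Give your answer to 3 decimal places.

p₁ = P(outcome | exposed) = 1238/1764 = 0.70181
p₀ = P(outcome | unexposed) = 1438/4698 = 0.30609
Overall risk P(Y=1) = π·p₁ + (1−π)·p₀ = 0.27×0.70181 + 0.73×0.30609 = 0.41293.
Under exogeneity, PAF = [P(Y=1) − p₀] / P(Y=1).
PAF = (0.41293 − 0.30609) / 0.41293 ≈ 0.2587

PAF ≈ 0.259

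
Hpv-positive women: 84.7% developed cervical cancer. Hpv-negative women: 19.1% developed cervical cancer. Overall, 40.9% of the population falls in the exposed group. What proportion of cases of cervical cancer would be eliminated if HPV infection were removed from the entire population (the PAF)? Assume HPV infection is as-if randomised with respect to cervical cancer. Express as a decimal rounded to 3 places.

PAF ≈ 0.584

p₁ = 0.847, p₀ = 0.191.
Overall risk P(Y=1) = π·p₁ + (1−π)·p₀ = 0.409×0.847 + 0.591×0.191 = 0.4593.
Under exogeneity, PAF = [P(Y=1) − p₀] / P(Y=1).
PAF = (0.4593 − 0.191) / 0.4593 ≈ 0.5842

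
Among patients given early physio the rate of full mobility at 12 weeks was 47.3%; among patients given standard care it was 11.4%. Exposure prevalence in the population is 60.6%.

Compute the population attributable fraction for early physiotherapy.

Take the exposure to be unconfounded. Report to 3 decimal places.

PAF ≈ 0.656

p₁ = 0.473, p₀ = 0.114.
Overall risk P(Y=1) = π·p₁ + (1−π)·p₀ = 0.606×0.473 + 0.394×0.114 = 0.33155.
Under exogeneity, PAF = [P(Y=1) − p₀] / P(Y=1).
PAF = (0.33155 − 0.114) / 0.33155 ≈ 0.6562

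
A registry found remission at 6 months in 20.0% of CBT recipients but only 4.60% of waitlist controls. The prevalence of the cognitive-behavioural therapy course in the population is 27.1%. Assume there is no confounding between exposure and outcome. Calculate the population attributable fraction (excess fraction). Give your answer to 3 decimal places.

PAF ≈ 0.476

p₁ = 0.2, p₀ = 0.046.
Overall risk P(Y=1) = π·p₁ + (1−π)·p₀ = 0.271×0.2 + 0.729×0.046 = 0.087734.
Under exogeneity, PAF = [P(Y=1) − p₀] / P(Y=1).
PAF = (0.087734 − 0.046) / 0.087734 ≈ 0.4757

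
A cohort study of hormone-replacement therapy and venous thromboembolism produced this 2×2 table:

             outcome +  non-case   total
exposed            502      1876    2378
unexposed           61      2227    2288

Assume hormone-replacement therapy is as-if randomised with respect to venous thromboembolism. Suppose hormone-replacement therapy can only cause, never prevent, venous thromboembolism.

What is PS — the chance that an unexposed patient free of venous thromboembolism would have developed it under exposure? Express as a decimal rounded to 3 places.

PS ≈ 0.189

p₁ = P(outcome | exposed) = 502/2378 = 0.2111
p₀ = P(outcome | unexposed) = 61/2288 = 0.026661
Under exogeneity and monotonicity, PS = (p₁ − p₀) / (1 − p₀).
PS = (0.2111 − 0.026661) / (1 − 0.026661) = 0.18444 / 0.97334 ≈ 0.1895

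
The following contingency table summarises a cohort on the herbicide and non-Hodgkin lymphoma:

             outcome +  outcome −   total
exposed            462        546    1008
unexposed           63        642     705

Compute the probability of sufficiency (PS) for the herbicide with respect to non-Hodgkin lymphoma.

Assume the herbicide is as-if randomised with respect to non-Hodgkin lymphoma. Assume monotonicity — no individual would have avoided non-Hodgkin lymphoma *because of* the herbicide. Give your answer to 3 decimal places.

p₁ = P(outcome | exposed) = 462/1008 = 0.45833
p₀ = P(outcome | unexposed) = 63/705 = 0.089362
Under exogeneity and monotonicity, PS = (p₁ − p₀) / (1 − p₀).
PS = (0.45833 − 0.089362) / (1 − 0.089362) = 0.36897 / 0.91064 ≈ 0.4052

PS ≈ 0.405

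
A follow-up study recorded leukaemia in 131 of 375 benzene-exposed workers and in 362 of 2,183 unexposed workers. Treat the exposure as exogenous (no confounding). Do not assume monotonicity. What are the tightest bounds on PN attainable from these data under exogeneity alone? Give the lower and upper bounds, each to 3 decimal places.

p₁ = P(outcome | exposed) = 131/375 = 0.34933
p₀ = P(outcome | unexposed) = 362/2183 = 0.16583
Under exogeneity alone the bounds on PN are max{0,(p₁−p₀)/p₁} ≤ PN ≤ min{1,(1−p₀)/p₁}.
  lower = (p₁ − p₀)/p₁ = 0.18351 / 0.34933 ≈ 0.5253
  upper = min{1, (1 − p₀)/p₁} = 0.83417 / 0.34933 ≈ 2.3879 → capped at 1

0.525 ≤ PN ≤ 1.000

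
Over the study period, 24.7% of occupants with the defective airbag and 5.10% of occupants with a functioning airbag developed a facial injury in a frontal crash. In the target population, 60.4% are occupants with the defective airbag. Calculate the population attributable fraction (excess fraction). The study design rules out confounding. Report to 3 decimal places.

PAF ≈ 0.699

p₁ = 0.247, p₀ = 0.051.
Overall risk P(Y=1) = π·p₁ + (1−π)·p₀ = 0.604×0.247 + 0.396×0.051 = 0.16938.
Under exogeneity, PAF = [P(Y=1) − p₀] / P(Y=1).
PAF = (0.16938 − 0.051) / 0.16938 ≈ 0.6989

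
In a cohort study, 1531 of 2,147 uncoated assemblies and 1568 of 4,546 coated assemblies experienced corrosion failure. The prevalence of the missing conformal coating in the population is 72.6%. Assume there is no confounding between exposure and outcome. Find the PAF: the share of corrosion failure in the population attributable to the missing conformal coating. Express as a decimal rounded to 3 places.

PAF ≈ 0.437

p₁ = P(outcome | exposed) = 1531/2147 = 0.71309
p₀ = P(outcome | unexposed) = 1568/4546 = 0.34492
Overall risk P(Y=1) = π·p₁ + (1−π)·p₀ = 0.726×0.71309 + 0.274×0.34492 = 0.61221.
Under exogeneity, PAF = [P(Y=1) − p₀] / P(Y=1).
PAF = (0.61221 − 0.34492) / 0.61221 ≈ 0.4366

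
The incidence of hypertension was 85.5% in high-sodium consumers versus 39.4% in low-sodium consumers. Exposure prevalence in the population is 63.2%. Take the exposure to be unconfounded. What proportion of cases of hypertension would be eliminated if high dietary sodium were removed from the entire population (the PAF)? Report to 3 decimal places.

p₁ = 0.855, p₀ = 0.394.
Overall risk P(Y=1) = π·p₁ + (1−π)·p₀ = 0.632×0.855 + 0.368×0.394 = 0.68535.
Under exogeneity, PAF = [P(Y=1) − p₀] / P(Y=1).
PAF = (0.68535 − 0.394) / 0.68535 ≈ 0.4251

PAF ≈ 0.425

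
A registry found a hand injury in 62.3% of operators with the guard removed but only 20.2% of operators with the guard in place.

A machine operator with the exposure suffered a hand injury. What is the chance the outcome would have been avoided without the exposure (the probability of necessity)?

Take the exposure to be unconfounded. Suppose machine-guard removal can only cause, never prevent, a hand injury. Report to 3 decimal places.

p₁ = 0.623, p₀ = 0.202.
Under exogeneity and monotonicity, PN = (p₁ − p₀) / p₁.
PN = (0.623 − 0.202) / 0.623 = 0.421 / 0.623 ≈ 0.6758

PN ≈ 0.676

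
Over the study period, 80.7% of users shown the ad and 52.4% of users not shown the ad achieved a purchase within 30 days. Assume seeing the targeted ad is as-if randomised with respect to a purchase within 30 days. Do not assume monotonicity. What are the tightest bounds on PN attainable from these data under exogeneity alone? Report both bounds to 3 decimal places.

p₁ = 0.807, p₀ = 0.524.
Under exogeneity alone the bounds on PN are max{0,(p₁−p₀)/p₁} ≤ PN ≤ min{1,(1−p₀)/p₁}.
  lower = (p₁ − p₀)/p₁ = 0.283 / 0.807 ≈ 0.3507
  upper = min{1, (1 − p₀)/p₁} = 0.476 / 0.807 ≈ 0.5898

0.351 ≤ PN ≤ 0.590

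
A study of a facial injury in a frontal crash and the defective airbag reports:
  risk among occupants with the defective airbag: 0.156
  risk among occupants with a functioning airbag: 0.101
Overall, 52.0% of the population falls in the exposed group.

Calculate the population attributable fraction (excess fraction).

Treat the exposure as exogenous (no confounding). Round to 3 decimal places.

PAF ≈ 0.221

Let p₁ = 0.156, p₀ = 0.101.
Overall risk P(Y=1) = π·p₁ + (1−π)·p₀ = 0.52×0.156 + 0.48×0.101 = 0.1296.
Under exogeneity, PAF = [P(Y=1) − p₀] / P(Y=1).
PAF = (0.1296 − 0.101) / 0.1296 ≈ 0.2207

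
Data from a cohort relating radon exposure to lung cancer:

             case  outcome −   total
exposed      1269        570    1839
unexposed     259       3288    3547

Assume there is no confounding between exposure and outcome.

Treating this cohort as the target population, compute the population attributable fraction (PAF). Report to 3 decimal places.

PAF ≈ 0.743

p₁ = P(outcome | exposed) = 1269/1839 = 0.69005
p₀ = P(outcome | unexposed) = 259/3547 = 0.073019
Exposure prevalence π = 1839/5386 = 0.34144; overall risk P(Y=1) = 0.2837.
Under exogeneity, PAF = [P(Y=1) − p₀]/P(Y=1).
PAF = (0.2837 − 0.073019) / 0.2837 ≈ 0.7426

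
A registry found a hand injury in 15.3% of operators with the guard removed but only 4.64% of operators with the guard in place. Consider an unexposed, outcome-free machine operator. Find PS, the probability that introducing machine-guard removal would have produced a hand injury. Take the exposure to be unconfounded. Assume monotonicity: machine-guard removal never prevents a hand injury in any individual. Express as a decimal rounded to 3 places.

PS ≈ 0.112

p₁ = 0.153, p₀ = 0.0464.
Under exogeneity and monotonicity, PS = (p₁ − p₀) / (1 − p₀).
PS = (0.153 − 0.0464) / (1 − 0.0464) = 0.1066 / 0.9536 ≈ 0.1118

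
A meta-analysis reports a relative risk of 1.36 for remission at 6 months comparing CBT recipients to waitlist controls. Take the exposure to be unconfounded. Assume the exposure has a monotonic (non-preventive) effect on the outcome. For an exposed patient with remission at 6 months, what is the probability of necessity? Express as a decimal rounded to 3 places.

Under exogeneity and monotonicity, PN = (RR − 1) / RR = 1 − 1/RR.
PN = (1.36 − 1) / 1.36 = 0.36 / 1.36 ≈ 0.2647

PN ≈ 0.265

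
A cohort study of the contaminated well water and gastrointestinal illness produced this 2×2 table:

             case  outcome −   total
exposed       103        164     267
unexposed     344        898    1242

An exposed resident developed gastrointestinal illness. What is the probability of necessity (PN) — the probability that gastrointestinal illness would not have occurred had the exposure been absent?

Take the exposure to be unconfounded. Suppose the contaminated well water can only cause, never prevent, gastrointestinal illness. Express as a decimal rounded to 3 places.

p₁ = P(outcome | exposed) = 103/267 = 0.38577
p₀ = P(outcome | unexposed) = 344/1242 = 0.27697
Under exogeneity and monotonicity, PN = (p₁ − p₀)/p₁.
PN = (0.38577 − 0.27697) / 0.38577 ≈ 0.2820

PN ≈ 0.282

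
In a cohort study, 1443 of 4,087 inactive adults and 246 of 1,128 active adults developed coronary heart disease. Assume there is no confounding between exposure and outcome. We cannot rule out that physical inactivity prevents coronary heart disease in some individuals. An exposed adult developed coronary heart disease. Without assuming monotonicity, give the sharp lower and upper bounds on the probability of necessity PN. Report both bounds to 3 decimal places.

0.382 ≤ PN ≤ 1.000

p₁ = P(outcome | exposed) = 1443/4087 = 0.35307
p₀ = P(outcome | unexposed) = 246/1128 = 0.21809
Under exogeneity alone the bounds on PN are max{0,(p₁−p₀)/p₁} ≤ PN ≤ min{1,(1−p₀)/p₁}.
  lower = (p₁ − p₀)/p₁ = 0.13499 / 0.35307 ≈ 0.3823
  upper = min{1, (1 − p₀)/p₁} = 0.78191 / 0.35307 ≈ 2.2146 → capped at 1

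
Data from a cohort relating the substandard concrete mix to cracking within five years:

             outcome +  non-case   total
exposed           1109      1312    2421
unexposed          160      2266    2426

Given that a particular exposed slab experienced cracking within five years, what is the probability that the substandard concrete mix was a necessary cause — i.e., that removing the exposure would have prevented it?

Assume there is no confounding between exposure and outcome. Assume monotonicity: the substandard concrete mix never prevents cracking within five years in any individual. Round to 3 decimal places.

PN ≈ 0.856

p₁ = P(outcome | exposed) = 1109/2421 = 0.45808
p₀ = P(outcome | unexposed) = 160/2426 = 0.065952
Under exogeneity and monotonicity, PN = (p₁ − p₀)/p₁.
PN = (0.45808 − 0.065952) / 0.45808 ≈ 0.8560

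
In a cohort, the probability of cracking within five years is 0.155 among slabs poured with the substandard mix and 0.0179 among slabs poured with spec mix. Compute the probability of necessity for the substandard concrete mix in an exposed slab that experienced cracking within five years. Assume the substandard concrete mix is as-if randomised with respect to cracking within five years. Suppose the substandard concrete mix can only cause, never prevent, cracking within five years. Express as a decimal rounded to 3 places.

Let p₁ = 0.155, p₀ = 0.0179.
Under exogeneity and monotonicity, PN = (p₁ − p₀) / p₁.
PN = (0.155 − 0.0179) / 0.155 = 0.1371 / 0.155 ≈ 0.8845

PN ≈ 0.885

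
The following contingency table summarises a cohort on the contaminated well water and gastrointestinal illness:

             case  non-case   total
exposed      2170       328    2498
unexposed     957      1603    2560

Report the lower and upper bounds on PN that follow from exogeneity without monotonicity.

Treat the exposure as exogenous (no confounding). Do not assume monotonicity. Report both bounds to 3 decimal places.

0.570 ≤ PN ≤ 0.721

p₁ = P(outcome | exposed) = 2170/2498 = 0.86869
p₀ = P(outcome | unexposed) = 957/2560 = 0.37383
Under exogeneity alone the bounds on PN are max{0,(p₁−p₀)/p₁} ≤ PN ≤ min{1,(1−p₀)/p₁}.
  lower = (p₁ − p₀)/p₁ = 0.49487 / 0.86869 ≈ 0.5697
  upper = min{1, (1 − p₀)/p₁} = 0.62617 / 0.86869 ≈ 0.7208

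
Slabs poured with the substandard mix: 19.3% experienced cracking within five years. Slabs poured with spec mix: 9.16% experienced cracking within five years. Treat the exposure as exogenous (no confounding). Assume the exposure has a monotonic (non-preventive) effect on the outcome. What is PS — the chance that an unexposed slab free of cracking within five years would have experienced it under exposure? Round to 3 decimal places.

PS ≈ 0.112

p₁ = 0.193, p₀ = 0.0916.
Under exogeneity and monotonicity, PS = (p₁ − p₀) / (1 − p₀).
PS = (0.193 − 0.0916) / (1 − 0.0916) = 0.1014 / 0.9084 ≈ 0.1116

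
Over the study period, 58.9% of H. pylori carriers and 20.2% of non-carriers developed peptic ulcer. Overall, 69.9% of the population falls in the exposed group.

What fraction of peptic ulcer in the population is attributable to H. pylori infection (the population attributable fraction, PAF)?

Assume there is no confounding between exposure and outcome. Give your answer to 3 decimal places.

p₁ = 0.589, p₀ = 0.202.
Overall risk P(Y=1) = π·p₁ + (1−π)·p₀ = 0.699×0.589 + 0.301×0.202 = 0.47251.
Under exogeneity, PAF = [P(Y=1) − p₀] / P(Y=1).
PAF = (0.47251 − 0.202) / 0.47251 ≈ 0.5725

PAF ≈ 0.572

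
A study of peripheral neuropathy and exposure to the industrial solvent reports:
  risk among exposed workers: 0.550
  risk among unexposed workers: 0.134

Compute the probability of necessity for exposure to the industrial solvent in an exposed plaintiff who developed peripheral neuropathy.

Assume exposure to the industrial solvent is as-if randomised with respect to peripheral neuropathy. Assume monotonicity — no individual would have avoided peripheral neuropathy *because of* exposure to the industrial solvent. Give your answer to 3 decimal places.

Let p₁ = 0.55, p₀ = 0.134.
Under exogeneity and monotonicity, PN = (p₁ − p₀) / p₁.
PN = (0.55 − 0.134) / 0.55 = 0.416 / 0.55 ≈ 0.7564

PN ≈ 0.756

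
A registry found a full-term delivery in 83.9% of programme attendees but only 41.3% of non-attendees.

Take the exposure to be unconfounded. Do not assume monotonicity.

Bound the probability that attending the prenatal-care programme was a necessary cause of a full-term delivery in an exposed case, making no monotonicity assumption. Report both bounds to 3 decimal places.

p₁ = 0.839, p₀ = 0.413.
Under exogeneity alone the bounds on PN are max{0,(p₁−p₀)/p₁} ≤ PN ≤ min{1,(1−p₀)/p₁}.
  lower = (p₁ − p₀)/p₁ = 0.426 / 0.839 ≈ 0.5077
  upper = min{1, (1 − p₀)/p₁} = 0.587 / 0.839 ≈ 0.6996

0.508 ≤ PN ≤ 0.700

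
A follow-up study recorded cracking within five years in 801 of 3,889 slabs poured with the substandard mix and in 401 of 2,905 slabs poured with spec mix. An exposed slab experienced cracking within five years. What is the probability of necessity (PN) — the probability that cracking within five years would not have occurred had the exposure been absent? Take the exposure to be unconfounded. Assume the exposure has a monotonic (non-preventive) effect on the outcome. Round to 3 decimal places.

p₁ = P(outcome | exposed) = 801/3889 = 0.20597
p₀ = P(outcome | unexposed) = 401/2905 = 0.13804
Under exogeneity and monotonicity, PN = (p₁ − p₀) / p₁.
PN = (0.20597 − 0.13804) / 0.20597 = 0.067928 / 0.20597 ≈ 0.3298

PN ≈ 0.330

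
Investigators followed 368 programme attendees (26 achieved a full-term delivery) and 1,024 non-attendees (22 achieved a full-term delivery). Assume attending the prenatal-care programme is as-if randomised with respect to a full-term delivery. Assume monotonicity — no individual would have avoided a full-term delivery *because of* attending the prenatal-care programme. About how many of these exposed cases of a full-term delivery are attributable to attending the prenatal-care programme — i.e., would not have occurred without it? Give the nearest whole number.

p₁ = P(outcome | exposed) = 26/368 = 0.070652
p₀ = P(outcome | unexposed) = 22/1024 = 0.021484
PN = (p₁ − p₀)/p₁ = (0.070652 − 0.021484) / 0.070652 ≈ 0.69591.
Attributable cases ≈ PN × (exposed cases) = 0.69591 × 26 ≈ 18.09.

about 18 cases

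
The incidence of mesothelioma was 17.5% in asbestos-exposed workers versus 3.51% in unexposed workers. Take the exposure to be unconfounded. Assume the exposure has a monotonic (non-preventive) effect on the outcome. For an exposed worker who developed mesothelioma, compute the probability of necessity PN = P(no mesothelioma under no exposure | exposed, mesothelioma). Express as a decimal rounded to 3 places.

PN ≈ 0.799

p₁ = 0.175, p₀ = 0.0351.
Under exogeneity and monotonicity, PN = (p₁ − p₀) / p₁.
PN = (0.175 − 0.0351) / 0.175 = 0.1399 / 0.175 ≈ 0.7994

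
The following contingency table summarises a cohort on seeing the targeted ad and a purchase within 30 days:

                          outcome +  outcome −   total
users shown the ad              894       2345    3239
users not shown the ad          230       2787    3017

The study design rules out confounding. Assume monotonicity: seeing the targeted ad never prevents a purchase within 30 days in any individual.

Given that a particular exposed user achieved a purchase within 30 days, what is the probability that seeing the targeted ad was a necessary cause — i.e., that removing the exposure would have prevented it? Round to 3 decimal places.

PN ≈ 0.724

p₁ = P(outcome | exposed) = 894/3239 = 0.27601
p₀ = P(outcome | unexposed) = 230/3017 = 0.076235
Under exogeneity and monotonicity, PN = (p₁ − p₀)/p₁.
PN = (0.27601 − 0.076235) / 0.27601 ≈ 0.7238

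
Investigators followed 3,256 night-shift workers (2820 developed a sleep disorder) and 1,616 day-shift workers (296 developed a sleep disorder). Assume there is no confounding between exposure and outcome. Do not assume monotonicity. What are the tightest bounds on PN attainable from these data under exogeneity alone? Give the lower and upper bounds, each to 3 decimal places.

0.789 ≤ PN ≤ 0.943

p₁ = P(outcome | exposed) = 2820/3256 = 0.86609
p₀ = P(outcome | unexposed) = 296/1616 = 0.18317
Under exogeneity alone the bounds on PN are max{0,(p₁−p₀)/p₁} ≤ PN ≤ min{1,(1−p₀)/p₁}.
  lower = (p₁ − p₀)/p₁ = 0.68293 / 0.86609 ≈ 0.7885
  upper = min{1, (1 − p₀)/p₁} = 0.81683 / 0.86609 ≈ 0.9431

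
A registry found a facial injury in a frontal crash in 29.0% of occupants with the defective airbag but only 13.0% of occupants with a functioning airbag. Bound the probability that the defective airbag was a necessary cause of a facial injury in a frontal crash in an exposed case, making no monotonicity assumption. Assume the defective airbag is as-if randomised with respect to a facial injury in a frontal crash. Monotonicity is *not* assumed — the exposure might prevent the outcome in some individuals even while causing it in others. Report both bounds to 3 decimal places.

p₁ = 0.29, p₀ = 0.13.
Under exogeneity alone the bounds on PN are max{0,(p₁−p₀)/p₁} ≤ PN ≤ min{1,(1−p₀)/p₁}.
  lower = (p₁ − p₀)/p₁ = 0.16 / 0.29 ≈ 0.5517
  upper = min{1, (1 − p₀)/p₁} = 0.87 / 0.29 ≈ 3.0000 → capped at 1

0.552 ≤ PN ≤ 1.000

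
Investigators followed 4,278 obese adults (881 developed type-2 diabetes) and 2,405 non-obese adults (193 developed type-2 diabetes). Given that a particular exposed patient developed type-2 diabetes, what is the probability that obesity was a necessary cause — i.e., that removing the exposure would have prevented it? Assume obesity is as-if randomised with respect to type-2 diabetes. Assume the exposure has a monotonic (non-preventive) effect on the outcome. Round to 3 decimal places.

p₁ = P(outcome | exposed) = 881/4278 = 0.20594
p₀ = P(outcome | unexposed) = 193/2405 = 0.080249
Under exogeneity and monotonicity, PN = (p₁ − p₀) / p₁.
PN = (0.20594 − 0.080249) / 0.20594 = 0.12569 / 0.20594 ≈ 0.6103

PN ≈ 0.610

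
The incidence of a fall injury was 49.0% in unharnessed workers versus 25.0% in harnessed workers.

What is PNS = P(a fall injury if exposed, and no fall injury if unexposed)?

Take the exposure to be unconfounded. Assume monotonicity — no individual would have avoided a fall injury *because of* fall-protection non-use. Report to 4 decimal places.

PNS ≈ 0.2400

p₁ = 0.49, p₀ = 0.25.
Under exogeneity and monotonicity, PNS = p₁ − p₀.
PNS = 0.49 − 0.25 = 0.24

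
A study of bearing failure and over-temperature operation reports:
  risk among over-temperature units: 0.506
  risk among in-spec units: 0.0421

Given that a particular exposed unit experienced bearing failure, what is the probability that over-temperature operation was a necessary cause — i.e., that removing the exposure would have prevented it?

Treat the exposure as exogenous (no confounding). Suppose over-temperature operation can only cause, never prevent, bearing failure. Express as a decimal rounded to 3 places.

PN ≈ 0.917

Let p₁ = 0.506, p₀ = 0.0421.
Under exogeneity and monotonicity, PN = (p₁ − p₀) / p₁.
PN = (0.506 − 0.0421) / 0.506 = 0.4639 / 0.506 ≈ 0.9168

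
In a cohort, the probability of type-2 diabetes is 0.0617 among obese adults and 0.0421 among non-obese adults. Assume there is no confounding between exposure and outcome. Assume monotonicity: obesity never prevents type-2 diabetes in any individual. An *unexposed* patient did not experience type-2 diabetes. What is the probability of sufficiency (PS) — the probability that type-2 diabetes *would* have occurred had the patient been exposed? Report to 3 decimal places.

Let p₁ = 0.0617, p₀ = 0.0421.
Under exogeneity and monotonicity, PS = (p₁ − p₀) / (1 − p₀).
PS = (0.0617 − 0.0421) / (1 − 0.0421) = 0.0196 / 0.9579 ≈ 0.0205

PS ≈ 0.020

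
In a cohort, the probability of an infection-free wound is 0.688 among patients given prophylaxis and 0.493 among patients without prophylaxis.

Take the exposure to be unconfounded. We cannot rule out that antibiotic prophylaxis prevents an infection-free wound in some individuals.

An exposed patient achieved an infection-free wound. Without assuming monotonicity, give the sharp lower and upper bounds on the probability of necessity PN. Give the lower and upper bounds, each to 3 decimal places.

0.283 ≤ PN ≤ 0.737

Let p₁ = 0.688, p₀ = 0.493.
Under exogeneity alone the bounds on PN are max{0,(p₁−p₀)/p₁} ≤ PN ≤ min{1,(1−p₀)/p₁}.
  lower = (p₁ − p₀)/p₁ = 0.195 / 0.688 ≈ 0.2834
  upper = min{1, (1 − p₀)/p₁} = 0.507 / 0.688 ≈ 0.7369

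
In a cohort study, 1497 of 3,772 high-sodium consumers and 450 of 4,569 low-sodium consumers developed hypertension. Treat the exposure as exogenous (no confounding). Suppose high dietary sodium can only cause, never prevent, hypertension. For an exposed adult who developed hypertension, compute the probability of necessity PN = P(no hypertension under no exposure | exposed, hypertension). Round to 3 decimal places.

p₁ = P(outcome | exposed) = 1497/3772 = 0.39687
p₀ = P(outcome | unexposed) = 450/4569 = 0.09849
Under exogeneity and monotonicity, PN = (p₁ − p₀) / p₁.
PN = (0.39687 − 0.09849) / 0.39687 = 0.29838 / 0.39687 ≈ 0.7518

PN ≈ 0.752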